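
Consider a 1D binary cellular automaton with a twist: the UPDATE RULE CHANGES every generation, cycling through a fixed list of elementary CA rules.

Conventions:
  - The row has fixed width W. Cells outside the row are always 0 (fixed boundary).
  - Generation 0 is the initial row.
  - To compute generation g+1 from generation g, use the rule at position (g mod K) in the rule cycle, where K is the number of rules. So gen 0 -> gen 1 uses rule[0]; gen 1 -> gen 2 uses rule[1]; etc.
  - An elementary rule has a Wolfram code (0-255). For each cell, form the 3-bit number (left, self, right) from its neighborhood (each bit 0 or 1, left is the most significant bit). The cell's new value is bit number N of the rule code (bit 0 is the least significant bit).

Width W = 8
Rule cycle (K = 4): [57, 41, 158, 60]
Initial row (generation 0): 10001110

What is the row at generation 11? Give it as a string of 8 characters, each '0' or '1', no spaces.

Gen 0: 10001110
Gen 1 (rule 57): 01101001
Gen 2 (rule 41): 01010000
Gen 3 (rule 158): 11011000
Gen 4 (rule 60): 10110100
Gen 5 (rule 57): 01101011
Gen 6 (rule 41): 01010110
Gen 7 (rule 158): 11010101
Gen 8 (rule 60): 10111111
Gen 9 (rule 57): 01100000
Gen 10 (rule 41): 01001111
Gen 11 (rule 158): 11111110

Answer: 11111110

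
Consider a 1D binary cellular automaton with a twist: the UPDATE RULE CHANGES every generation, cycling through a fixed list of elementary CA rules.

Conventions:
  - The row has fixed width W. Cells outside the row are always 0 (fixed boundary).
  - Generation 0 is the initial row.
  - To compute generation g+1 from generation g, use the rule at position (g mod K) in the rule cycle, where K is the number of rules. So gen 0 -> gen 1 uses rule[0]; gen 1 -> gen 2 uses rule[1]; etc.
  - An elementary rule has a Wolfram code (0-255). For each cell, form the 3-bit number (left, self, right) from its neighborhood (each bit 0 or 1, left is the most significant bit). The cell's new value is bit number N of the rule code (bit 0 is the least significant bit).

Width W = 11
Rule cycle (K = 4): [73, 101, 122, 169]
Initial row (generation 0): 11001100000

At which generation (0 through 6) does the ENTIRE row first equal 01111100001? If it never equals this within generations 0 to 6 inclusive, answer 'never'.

Answer: never

Derivation:
Gen 0: 11001100000
Gen 1 (rule 73): 11001101111
Gen 2 (rule 101): 01000110001
Gen 3 (rule 122): 10101111010
Gen 4 (rule 169): 01011110100
Gen 5 (rule 73): 00010010001
Gen 6 (rule 101): 11010010101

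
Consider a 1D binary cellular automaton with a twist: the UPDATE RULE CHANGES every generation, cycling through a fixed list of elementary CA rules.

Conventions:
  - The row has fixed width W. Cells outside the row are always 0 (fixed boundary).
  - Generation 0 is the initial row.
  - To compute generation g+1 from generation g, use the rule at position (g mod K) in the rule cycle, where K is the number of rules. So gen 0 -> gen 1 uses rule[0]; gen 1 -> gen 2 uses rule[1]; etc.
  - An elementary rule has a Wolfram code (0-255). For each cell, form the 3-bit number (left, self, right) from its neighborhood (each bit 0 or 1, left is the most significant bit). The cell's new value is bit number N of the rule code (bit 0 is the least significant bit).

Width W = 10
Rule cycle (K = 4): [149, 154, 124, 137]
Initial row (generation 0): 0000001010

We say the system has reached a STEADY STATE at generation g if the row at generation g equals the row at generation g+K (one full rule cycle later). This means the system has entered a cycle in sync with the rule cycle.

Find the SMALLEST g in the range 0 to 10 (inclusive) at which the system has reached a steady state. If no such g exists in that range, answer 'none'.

Gen 0: 0000001010
Gen 1 (rule 149): 1111101011
Gen 2 (rule 154): 1111000010
Gen 3 (rule 124): 1001100011
Gen 4 (rule 137): 0001001010
Gen 5 (rule 149): 1101101011
Gen 6 (rule 154): 1001000010
Gen 7 (rule 124): 1101100011
Gen 8 (rule 137): 1001001010
Gen 9 (rule 149): 1101101011
Gen 10 (rule 154): 1001000010
Gen 11 (rule 124): 1101100011
Gen 12 (rule 137): 1001001010
Gen 13 (rule 149): 1101101011
Gen 14 (rule 154): 1001000010

Answer: 5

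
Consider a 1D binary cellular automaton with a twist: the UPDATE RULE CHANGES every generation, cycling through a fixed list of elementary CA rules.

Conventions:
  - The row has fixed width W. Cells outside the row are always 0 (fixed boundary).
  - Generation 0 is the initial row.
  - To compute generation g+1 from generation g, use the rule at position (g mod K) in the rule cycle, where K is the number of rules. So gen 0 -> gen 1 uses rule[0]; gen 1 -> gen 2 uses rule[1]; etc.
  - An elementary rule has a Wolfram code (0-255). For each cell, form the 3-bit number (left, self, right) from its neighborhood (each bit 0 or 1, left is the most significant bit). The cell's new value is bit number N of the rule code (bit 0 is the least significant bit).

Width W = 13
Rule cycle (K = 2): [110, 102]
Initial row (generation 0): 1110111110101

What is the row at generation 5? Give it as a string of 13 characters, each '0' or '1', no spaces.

Answer: 1111111101111

Derivation:
Gen 0: 1110111110101
Gen 1 (rule 110): 1011100011111
Gen 2 (rule 102): 1100100100001
Gen 3 (rule 110): 1101101100011
Gen 4 (rule 102): 0110110100101
Gen 5 (rule 110): 1111111101111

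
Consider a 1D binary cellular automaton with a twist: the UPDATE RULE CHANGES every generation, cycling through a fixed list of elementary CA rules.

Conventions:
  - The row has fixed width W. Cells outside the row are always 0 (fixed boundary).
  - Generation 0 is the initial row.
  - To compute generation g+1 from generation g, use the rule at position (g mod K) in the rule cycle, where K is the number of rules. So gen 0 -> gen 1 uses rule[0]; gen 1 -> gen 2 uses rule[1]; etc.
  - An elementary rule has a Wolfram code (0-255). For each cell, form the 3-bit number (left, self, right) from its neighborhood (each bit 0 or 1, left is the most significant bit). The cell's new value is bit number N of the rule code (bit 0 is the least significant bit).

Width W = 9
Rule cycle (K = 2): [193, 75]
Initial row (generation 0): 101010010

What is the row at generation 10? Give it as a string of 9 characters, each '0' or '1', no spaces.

Gen 0: 101010010
Gen 1 (rule 193): 000000000
Gen 2 (rule 75): 111111111
Gen 3 (rule 193): 011111111
Gen 4 (rule 75): 110000001
Gen 5 (rule 193): 010111100
Gen 6 (rule 75): 100100101
Gen 7 (rule 193): 000000000
Gen 8 (rule 75): 111111111
Gen 9 (rule 193): 011111111
Gen 10 (rule 75): 110000001

Answer: 110000001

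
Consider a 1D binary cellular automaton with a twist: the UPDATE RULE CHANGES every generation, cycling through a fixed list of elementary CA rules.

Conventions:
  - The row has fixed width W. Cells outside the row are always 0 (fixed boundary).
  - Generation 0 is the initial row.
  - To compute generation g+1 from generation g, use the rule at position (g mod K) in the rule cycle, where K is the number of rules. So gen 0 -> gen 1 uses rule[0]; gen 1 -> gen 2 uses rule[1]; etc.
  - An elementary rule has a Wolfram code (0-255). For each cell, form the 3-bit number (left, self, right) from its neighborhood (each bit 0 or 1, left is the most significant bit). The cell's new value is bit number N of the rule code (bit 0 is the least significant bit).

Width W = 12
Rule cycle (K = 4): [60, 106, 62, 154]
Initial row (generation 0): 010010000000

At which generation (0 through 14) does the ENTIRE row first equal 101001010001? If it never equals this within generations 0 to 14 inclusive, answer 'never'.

Answer: never

Derivation:
Gen 0: 010010000000
Gen 1 (rule 60): 011011000000
Gen 2 (rule 106): 111111000000
Gen 3 (rule 62): 100000100000
Gen 4 (rule 154): 010001010000
Gen 5 (rule 60): 011001111000
Gen 6 (rule 106): 111011001000
Gen 7 (rule 62): 100110111100
Gen 8 (rule 154): 011100111010
Gen 9 (rule 60): 010010100111
Gen 10 (rule 106): 100101001101
Gen 11 (rule 62): 111111111011
Gen 12 (rule 154): 111111110010
Gen 13 (rule 60): 100000001011
Gen 14 (rule 106): 000000010111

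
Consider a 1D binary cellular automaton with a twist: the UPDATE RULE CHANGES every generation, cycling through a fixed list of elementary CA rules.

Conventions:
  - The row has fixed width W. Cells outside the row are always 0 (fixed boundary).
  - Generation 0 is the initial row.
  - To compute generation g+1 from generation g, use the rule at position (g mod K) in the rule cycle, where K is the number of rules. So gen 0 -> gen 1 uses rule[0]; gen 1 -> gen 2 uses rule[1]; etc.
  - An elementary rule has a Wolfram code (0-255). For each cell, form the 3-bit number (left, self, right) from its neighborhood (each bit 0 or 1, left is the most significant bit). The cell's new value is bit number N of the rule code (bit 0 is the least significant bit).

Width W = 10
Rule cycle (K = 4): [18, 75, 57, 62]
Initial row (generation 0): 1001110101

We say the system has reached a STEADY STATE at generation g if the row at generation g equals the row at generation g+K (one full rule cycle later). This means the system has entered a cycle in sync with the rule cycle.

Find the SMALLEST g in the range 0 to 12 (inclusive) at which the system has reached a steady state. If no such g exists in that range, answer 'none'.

Gen 0: 1001110101
Gen 1 (rule 18): 0110000000
Gen 2 (rule 75): 1110111111
Gen 3 (rule 57): 1001100000
Gen 4 (rule 62): 1111010000
Gen 5 (rule 18): 0000001000
Gen 6 (rule 75): 1111110011
Gen 7 (rule 57): 1000001010
Gen 8 (rule 62): 1100011111
Gen 9 (rule 18): 0010100000
Gen 10 (rule 75): 1100001111
Gen 11 (rule 57): 1011101000
Gen 12 (rule 62): 1110011100
Gen 13 (rule 18): 0001100010
Gen 14 (rule 75): 1111101100
Gen 15 (rule 57): 1000011011
Gen 16 (rule 62): 1100110110

Answer: none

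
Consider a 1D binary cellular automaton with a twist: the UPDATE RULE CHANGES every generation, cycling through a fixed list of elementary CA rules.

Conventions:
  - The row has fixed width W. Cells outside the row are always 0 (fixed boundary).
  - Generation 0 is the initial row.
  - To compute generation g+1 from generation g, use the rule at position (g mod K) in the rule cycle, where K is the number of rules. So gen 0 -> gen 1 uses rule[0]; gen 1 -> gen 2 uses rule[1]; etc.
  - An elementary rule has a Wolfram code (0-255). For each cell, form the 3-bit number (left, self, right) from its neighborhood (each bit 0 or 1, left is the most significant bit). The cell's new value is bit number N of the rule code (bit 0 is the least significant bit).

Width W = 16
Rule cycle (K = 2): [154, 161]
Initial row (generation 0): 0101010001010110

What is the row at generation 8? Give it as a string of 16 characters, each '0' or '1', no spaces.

Answer: 1001000010101010

Derivation:
Gen 0: 0101010001010110
Gen 1 (rule 154): 1000001010000101
Gen 2 (rule 161): 0011100100110010
Gen 3 (rule 154): 0111011011101101
Gen 4 (rule 161): 0010100101010010
Gen 5 (rule 154): 0100011000001101
Gen 6 (rule 161): 0001000011100010
Gen 7 (rule 154): 0010100111010101
Gen 8 (rule 161): 1001000010101010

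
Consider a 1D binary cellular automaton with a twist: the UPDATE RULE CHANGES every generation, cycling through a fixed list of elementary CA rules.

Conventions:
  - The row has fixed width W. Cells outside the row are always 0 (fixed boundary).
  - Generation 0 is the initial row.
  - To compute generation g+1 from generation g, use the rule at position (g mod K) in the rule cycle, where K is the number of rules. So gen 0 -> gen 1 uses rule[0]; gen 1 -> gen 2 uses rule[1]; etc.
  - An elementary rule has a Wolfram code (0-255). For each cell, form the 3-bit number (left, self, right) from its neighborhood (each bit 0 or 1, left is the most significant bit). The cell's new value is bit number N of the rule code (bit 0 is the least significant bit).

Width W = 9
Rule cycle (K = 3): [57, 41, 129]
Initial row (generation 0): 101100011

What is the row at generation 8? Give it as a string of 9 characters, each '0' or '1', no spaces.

Answer: 010011010

Derivation:
Gen 0: 101100011
Gen 1 (rule 57): 011011010
Gen 2 (rule 41): 010110100
Gen 3 (rule 129): 000000001
Gen 4 (rule 57): 111111100
Gen 5 (rule 41): 100000001
Gen 6 (rule 129): 001111100
Gen 7 (rule 57): 101000011
Gen 8 (rule 41): 010011010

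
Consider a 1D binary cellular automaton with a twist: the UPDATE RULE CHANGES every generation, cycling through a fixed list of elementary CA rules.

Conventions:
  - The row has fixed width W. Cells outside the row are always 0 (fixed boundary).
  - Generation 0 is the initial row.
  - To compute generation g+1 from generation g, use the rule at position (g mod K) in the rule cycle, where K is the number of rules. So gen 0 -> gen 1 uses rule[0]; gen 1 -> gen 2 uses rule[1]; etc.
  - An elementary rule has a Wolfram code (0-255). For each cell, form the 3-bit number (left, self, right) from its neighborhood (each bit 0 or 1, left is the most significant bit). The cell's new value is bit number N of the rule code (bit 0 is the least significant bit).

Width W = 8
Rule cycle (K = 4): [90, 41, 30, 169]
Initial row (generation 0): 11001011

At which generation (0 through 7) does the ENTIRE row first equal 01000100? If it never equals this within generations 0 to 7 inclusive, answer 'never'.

Answer: 6

Derivation:
Gen 0: 11001011
Gen 1 (rule 90): 11110011
Gen 2 (rule 41): 10000010
Gen 3 (rule 30): 11000111
Gen 4 (rule 169): 10010110
Gen 5 (rule 90): 01100111
Gen 6 (rule 41): 01000100
Gen 7 (rule 30): 11101110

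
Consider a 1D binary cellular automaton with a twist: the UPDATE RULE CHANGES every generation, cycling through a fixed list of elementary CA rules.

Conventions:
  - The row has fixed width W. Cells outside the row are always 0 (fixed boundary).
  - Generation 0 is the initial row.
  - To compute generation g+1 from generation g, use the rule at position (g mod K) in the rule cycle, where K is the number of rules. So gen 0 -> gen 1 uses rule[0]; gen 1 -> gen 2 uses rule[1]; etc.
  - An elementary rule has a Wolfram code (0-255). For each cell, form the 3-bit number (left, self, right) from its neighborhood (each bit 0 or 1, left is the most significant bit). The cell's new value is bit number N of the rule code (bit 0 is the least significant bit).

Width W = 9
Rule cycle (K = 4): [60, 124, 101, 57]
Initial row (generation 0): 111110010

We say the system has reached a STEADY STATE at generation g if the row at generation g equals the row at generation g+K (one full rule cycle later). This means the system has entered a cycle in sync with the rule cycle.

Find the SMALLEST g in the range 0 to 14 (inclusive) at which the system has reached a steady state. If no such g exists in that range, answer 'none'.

Answer: none

Derivation:
Gen 0: 111110010
Gen 1 (rule 60): 100001011
Gen 2 (rule 124): 110001111
Gen 3 (rule 101): 010100001
Gen 4 (rule 57): 001011100
Gen 5 (rule 60): 001110010
Gen 6 (rule 124): 001011011
Gen 7 (rule 101): 101101101
Gen 8 (rule 57): 011011010
Gen 9 (rule 60): 010110111
Gen 10 (rule 124): 011111101
Gen 11 (rule 101): 000000111
Gen 12 (rule 57): 111110100
Gen 13 (rule 60): 100001110
Gen 14 (rule 124): 110001011
Gen 15 (rule 101): 010101101
Gen 16 (rule 57): 001011010
Gen 17 (rule 60): 001110111
Gen 18 (rule 124): 001011101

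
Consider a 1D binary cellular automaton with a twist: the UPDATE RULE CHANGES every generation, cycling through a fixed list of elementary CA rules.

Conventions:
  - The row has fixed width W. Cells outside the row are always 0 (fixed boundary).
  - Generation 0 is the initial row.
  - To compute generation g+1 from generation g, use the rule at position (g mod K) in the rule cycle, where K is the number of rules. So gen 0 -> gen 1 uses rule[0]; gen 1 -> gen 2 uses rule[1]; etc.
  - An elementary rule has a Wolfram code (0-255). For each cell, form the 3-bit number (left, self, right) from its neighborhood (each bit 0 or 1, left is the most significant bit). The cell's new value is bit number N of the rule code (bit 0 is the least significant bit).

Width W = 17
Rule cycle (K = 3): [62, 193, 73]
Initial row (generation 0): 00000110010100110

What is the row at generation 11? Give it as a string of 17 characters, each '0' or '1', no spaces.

Answer: 01111111001000111

Derivation:
Gen 0: 00000110010100110
Gen 1 (rule 62): 00001101111111101
Gen 2 (rule 193): 11100100111111100
Gen 3 (rule 73): 10100000100000101
Gen 4 (rule 62): 11110001110001111
Gen 5 (rule 193): 01110100110100111
Gen 6 (rule 73): 01010000110000101
Gen 7 (rule 62): 11111001101001111
Gen 8 (rule 193): 01111000100000111
Gen 9 (rule 73): 01001010001110101
Gen 10 (rule 62): 11111111011001111
Gen 11 (rule 193): 01111111001000111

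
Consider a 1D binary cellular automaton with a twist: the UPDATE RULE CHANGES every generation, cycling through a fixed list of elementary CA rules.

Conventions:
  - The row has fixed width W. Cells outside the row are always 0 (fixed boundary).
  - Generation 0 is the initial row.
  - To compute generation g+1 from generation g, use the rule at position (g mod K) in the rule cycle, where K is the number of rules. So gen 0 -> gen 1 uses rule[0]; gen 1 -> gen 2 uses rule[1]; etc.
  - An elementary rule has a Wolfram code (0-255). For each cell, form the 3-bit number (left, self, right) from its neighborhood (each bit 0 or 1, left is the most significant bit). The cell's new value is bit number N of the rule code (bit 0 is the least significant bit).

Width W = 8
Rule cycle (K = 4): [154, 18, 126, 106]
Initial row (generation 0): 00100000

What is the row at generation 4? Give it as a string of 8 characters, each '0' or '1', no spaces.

Gen 0: 00100000
Gen 1 (rule 154): 01010000
Gen 2 (rule 18): 10001000
Gen 3 (rule 126): 11011100
Gen 4 (rule 106): 11110100

Answer: 11110100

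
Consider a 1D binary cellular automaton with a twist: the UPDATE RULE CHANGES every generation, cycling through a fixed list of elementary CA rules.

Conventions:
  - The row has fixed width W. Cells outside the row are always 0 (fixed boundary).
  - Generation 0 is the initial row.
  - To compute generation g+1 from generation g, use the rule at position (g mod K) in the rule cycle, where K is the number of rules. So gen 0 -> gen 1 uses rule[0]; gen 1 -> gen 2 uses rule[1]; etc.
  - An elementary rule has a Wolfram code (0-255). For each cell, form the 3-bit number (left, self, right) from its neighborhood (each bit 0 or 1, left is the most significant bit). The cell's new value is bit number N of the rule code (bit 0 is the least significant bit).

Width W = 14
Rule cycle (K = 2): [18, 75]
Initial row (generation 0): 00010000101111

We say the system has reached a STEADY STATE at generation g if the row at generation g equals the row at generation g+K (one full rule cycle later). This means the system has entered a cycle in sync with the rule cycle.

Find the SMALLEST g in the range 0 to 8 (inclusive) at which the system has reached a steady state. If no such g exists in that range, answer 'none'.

Gen 0: 00010000101111
Gen 1 (rule 18): 00101001000000
Gen 2 (rule 75): 11000010011111
Gen 3 (rule 18): 00100101100000
Gen 4 (rule 75): 11001001101111
Gen 5 (rule 18): 00110110000000
Gen 6 (rule 75): 11110110111111
Gen 7 (rule 18): 00000000000000
Gen 8 (rule 75): 11111111111111
Gen 9 (rule 18): 00000000000000
Gen 10 (rule 75): 11111111111111

Answer: 7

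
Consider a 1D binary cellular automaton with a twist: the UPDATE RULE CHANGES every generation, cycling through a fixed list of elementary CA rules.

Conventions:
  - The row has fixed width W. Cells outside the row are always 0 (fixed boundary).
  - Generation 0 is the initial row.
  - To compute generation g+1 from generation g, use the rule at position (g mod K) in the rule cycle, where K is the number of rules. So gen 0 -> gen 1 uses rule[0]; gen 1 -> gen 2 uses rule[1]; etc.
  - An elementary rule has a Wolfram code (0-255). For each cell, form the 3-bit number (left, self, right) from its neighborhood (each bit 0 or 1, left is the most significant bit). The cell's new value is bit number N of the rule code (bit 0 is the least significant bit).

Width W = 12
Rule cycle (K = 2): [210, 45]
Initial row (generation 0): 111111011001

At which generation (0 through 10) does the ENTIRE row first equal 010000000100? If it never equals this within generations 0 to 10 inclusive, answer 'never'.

Answer: 10

Derivation:
Gen 0: 111111011001
Gen 1 (rule 210): 011111001110
Gen 2 (rule 45): 010000001000
Gen 3 (rule 210): 101000010100
Gen 4 (rule 45): 111011011101
Gen 5 (rule 210): 011001001100
Gen 6 (rule 45): 010001001001
Gen 7 (rule 210): 101010110110
Gen 8 (rule 45): 111111101100
Gen 9 (rule 210): 011111100110
Gen 10 (rule 45): 010000000100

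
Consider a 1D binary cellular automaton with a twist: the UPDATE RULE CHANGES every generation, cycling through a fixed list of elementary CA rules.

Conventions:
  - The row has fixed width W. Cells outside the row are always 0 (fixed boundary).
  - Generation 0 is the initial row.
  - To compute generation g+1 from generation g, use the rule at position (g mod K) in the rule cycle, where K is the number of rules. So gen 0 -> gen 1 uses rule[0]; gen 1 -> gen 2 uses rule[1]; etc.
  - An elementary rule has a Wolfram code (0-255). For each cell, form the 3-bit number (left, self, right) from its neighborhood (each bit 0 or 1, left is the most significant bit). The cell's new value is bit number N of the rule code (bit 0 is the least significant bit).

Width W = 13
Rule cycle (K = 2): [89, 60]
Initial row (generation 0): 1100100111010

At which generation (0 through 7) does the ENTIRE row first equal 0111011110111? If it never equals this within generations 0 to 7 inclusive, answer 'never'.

Answer: 5

Derivation:
Gen 0: 1100100111010
Gen 1 (rule 89): 1110010101001
Gen 2 (rule 60): 1001011111101
Gen 3 (rule 89): 0100010000100
Gen 4 (rule 60): 0110011000110
Gen 5 (rule 89): 0111011110111
Gen 6 (rule 60): 0100110001100
Gen 7 (rule 89): 0010111101111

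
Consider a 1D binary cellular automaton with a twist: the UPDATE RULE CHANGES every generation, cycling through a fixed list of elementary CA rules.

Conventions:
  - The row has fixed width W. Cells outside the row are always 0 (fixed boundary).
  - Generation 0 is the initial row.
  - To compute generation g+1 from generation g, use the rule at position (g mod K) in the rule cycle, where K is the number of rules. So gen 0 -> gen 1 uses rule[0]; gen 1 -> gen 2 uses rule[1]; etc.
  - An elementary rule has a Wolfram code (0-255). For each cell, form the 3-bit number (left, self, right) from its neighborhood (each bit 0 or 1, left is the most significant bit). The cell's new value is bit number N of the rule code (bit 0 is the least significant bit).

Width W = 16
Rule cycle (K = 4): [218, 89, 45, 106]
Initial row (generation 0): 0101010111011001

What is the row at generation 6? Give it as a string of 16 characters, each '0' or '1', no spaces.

Answer: 0010100110011001

Derivation:
Gen 0: 0101010111011001
Gen 1 (rule 218): 1000000111011110
Gen 2 (rule 89): 0111110101010011
Gen 3 (rule 45): 0100001111110010
Gen 4 (rule 106): 1000011000010100
Gen 5 (rule 218): 0100111100100010
Gen 6 (rule 89): 0010100110011001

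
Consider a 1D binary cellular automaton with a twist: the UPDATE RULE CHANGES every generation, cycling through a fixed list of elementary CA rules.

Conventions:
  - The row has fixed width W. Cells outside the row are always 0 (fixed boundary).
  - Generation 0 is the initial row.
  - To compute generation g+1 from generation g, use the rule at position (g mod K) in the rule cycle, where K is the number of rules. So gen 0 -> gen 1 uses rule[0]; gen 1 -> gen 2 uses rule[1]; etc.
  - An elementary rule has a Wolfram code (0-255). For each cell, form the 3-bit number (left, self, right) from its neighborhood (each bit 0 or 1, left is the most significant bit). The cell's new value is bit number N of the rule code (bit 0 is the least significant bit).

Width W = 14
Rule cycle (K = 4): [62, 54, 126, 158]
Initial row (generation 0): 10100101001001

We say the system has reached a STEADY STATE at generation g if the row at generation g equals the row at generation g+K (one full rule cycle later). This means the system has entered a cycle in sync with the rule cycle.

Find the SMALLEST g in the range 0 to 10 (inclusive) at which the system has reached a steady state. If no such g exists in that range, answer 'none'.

Gen 0: 10100101001001
Gen 1 (rule 62): 11111111111111
Gen 2 (rule 54): 00000000000000
Gen 3 (rule 126): 00000000000000
Gen 4 (rule 158): 00000000000000
Gen 5 (rule 62): 00000000000000
Gen 6 (rule 54): 00000000000000
Gen 7 (rule 126): 00000000000000
Gen 8 (rule 158): 00000000000000
Gen 9 (rule 62): 00000000000000
Gen 10 (rule 54): 00000000000000
Gen 11 (rule 126): 00000000000000
Gen 12 (rule 158): 00000000000000
Gen 13 (rule 62): 00000000000000
Gen 14 (rule 54): 00000000000000

Answer: 2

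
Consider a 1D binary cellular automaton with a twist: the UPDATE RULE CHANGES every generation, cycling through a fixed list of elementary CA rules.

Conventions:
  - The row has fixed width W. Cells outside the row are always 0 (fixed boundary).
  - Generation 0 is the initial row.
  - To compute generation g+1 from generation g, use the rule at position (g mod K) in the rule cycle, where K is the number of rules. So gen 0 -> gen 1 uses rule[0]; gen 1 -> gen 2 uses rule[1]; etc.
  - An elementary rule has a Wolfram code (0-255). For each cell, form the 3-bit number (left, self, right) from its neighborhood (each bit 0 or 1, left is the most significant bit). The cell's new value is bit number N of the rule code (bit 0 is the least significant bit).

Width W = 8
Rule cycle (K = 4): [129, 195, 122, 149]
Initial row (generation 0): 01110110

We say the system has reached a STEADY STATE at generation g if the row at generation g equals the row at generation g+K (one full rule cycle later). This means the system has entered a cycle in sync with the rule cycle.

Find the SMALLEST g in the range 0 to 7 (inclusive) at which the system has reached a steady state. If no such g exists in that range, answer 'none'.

Gen 0: 01110110
Gen 1 (rule 129): 00100000
Gen 2 (rule 195): 11001111
Gen 3 (rule 122): 11111001
Gen 4 (rule 149): 01110101
Gen 5 (rule 129): 00100000
Gen 6 (rule 195): 11001111
Gen 7 (rule 122): 11111001
Gen 8 (rule 149): 01110101
Gen 9 (rule 129): 00100000
Gen 10 (rule 195): 11001111
Gen 11 (rule 122): 11111001

Answer: 1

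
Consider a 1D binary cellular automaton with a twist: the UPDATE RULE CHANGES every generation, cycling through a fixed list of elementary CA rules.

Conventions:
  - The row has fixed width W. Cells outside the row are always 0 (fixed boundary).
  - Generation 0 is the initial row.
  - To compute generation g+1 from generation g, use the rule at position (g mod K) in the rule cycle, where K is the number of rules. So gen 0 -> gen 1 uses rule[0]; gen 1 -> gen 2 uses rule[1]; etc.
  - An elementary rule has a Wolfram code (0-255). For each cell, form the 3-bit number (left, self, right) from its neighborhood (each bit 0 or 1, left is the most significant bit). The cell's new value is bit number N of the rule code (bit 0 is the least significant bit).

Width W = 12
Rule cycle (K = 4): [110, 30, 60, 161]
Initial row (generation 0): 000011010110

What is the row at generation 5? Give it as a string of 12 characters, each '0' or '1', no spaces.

Gen 0: 000011010110
Gen 1 (rule 110): 000111111110
Gen 2 (rule 30): 001100000001
Gen 3 (rule 60): 001010000001
Gen 4 (rule 161): 100100111100
Gen 5 (rule 110): 101101100100

Answer: 101101100100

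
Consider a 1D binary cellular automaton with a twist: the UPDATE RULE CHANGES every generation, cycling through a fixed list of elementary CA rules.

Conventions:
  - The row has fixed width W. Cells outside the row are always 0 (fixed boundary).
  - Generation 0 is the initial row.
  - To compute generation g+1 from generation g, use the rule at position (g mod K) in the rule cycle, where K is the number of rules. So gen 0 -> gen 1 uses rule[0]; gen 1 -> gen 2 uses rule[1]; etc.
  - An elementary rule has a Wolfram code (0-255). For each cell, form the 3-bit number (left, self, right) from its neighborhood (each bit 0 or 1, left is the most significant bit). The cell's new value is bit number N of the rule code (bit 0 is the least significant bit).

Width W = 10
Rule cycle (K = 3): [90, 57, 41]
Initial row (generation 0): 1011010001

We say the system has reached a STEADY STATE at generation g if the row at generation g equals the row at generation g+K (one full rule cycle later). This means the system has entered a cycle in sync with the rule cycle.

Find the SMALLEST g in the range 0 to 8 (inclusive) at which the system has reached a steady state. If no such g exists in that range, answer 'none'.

Answer: none

Derivation:
Gen 0: 1011010001
Gen 1 (rule 90): 0011001010
Gen 2 (rule 57): 1010100101
Gen 3 (rule 41): 0101000010
Gen 4 (rule 90): 1000100101
Gen 5 (rule 57): 0110010010
Gen 6 (rule 41): 0100000000
Gen 7 (rule 90): 1010000000
Gen 8 (rule 57): 0101111111
Gen 9 (rule 41): 0011000000
Gen 10 (rule 90): 0111100000
Gen 11 (rule 57): 0100011111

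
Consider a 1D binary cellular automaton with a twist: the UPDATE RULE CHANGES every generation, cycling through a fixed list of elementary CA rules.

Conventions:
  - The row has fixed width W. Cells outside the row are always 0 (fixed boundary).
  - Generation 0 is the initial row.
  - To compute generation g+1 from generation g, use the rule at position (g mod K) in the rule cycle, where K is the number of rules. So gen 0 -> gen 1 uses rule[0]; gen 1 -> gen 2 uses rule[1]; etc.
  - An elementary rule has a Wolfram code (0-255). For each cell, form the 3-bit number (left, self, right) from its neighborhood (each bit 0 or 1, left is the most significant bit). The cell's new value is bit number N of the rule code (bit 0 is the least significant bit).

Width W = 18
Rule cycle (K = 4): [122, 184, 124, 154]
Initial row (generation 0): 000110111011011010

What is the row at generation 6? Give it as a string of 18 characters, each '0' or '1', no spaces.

Answer: 011010101010101010

Derivation:
Gen 0: 000110111011011010
Gen 1 (rule 122): 001111101111111101
Gen 2 (rule 184): 001111011111111010
Gen 3 (rule 124): 001001110000001111
Gen 4 (rule 154): 010111101000011110
Gen 5 (rule 122): 101100110100110011
Gen 6 (rule 184): 011010101010101010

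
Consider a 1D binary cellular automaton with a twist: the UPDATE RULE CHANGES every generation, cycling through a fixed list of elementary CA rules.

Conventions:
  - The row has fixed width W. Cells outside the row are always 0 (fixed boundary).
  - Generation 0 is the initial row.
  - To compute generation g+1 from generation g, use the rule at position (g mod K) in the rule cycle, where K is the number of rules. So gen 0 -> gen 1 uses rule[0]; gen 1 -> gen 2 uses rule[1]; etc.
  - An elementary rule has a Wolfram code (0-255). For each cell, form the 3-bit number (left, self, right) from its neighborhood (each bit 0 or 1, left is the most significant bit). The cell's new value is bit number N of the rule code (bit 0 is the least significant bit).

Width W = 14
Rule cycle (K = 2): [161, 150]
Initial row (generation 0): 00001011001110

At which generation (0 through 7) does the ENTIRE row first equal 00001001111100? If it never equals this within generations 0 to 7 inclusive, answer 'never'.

Gen 0: 00001011001110
Gen 1 (rule 161): 11100100000100
Gen 2 (rule 150): 01011110001110
Gen 3 (rule 161): 00101100100100
Gen 4 (rule 150): 01100011111110
Gen 5 (rule 161): 00001001111100
Gen 6 (rule 150): 00011110111010
Gen 7 (rule 161): 11001101010100

Answer: 5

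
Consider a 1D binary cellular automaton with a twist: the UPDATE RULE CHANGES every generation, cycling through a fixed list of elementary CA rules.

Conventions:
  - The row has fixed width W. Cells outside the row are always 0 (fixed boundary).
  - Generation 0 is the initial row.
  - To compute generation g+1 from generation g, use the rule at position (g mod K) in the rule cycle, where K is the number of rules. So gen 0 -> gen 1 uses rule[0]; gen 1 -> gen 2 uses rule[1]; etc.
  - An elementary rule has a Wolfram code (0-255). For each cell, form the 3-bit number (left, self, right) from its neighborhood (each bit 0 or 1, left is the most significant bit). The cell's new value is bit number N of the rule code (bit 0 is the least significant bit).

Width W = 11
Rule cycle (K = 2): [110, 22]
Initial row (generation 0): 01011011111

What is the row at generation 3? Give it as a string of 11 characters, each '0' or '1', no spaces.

Answer: 00000011111

Derivation:
Gen 0: 01011011111
Gen 1 (rule 110): 11111110001
Gen 2 (rule 22): 00000001011
Gen 3 (rule 110): 00000011111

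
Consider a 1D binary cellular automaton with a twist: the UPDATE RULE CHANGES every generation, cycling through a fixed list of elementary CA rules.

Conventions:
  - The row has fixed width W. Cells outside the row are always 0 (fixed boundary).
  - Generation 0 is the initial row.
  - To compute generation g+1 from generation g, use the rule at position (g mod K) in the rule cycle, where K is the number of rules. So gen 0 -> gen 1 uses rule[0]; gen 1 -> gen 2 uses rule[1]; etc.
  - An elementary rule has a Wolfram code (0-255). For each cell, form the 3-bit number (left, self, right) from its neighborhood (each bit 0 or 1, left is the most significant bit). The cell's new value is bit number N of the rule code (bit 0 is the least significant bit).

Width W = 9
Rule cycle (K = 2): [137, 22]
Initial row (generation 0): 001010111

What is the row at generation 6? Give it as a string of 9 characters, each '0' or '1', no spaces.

Gen 0: 001010111
Gen 1 (rule 137): 100000110
Gen 2 (rule 22): 110001001
Gen 3 (rule 137): 100100000
Gen 4 (rule 22): 111110000
Gen 5 (rule 137): 111100111
Gen 6 (rule 22): 000011000

Answer: 000011000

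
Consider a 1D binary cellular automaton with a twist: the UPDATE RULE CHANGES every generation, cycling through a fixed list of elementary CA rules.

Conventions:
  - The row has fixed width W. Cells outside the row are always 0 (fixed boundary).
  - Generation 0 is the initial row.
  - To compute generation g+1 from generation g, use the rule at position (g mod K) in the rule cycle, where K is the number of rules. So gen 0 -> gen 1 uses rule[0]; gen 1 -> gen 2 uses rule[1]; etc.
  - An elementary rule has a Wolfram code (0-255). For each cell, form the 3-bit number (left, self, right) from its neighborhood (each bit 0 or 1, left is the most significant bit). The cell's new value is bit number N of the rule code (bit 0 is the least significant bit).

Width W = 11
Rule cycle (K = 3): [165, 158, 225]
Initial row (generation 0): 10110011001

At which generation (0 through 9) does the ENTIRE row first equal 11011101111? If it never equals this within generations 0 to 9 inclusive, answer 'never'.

Answer: never

Derivation:
Gen 0: 10110011001
Gen 1 (rule 165): 11000000001
Gen 2 (rule 158): 10100000011
Gen 3 (rule 225): 01001111001
Gen 4 (rule 165): 01000110001
Gen 5 (rule 158): 11101101011
Gen 6 (rule 225): 01110110101
Gen 7 (rule 165): 00101001111
Gen 8 (rule 158): 01101111110
Gen 9 (rule 225): 00110111110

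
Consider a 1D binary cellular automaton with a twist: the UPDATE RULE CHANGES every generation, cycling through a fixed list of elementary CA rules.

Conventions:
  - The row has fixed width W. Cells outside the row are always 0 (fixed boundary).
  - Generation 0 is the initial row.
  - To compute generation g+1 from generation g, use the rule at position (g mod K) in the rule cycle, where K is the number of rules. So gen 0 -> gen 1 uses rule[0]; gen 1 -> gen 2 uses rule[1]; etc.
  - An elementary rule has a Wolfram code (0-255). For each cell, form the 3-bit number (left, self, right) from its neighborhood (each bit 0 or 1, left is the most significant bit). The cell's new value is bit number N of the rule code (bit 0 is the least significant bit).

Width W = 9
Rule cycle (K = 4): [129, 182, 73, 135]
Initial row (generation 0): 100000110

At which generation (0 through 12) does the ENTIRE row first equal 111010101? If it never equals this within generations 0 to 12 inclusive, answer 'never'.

Gen 0: 100000110
Gen 1 (rule 129): 001110000
Gen 2 (rule 182): 010101000
Gen 3 (rule 73): 000000011
Gen 4 (rule 135): 111111100
Gen 5 (rule 129): 011111001
Gen 6 (rule 182): 101110111
Gen 7 (rule 73): 001010101
Gen 8 (rule 135): 111010101
Gen 9 (rule 129): 010000000
Gen 10 (rule 182): 111000000
Gen 11 (rule 73): 101011111
Gen 12 (rule 135): 101001110

Answer: 8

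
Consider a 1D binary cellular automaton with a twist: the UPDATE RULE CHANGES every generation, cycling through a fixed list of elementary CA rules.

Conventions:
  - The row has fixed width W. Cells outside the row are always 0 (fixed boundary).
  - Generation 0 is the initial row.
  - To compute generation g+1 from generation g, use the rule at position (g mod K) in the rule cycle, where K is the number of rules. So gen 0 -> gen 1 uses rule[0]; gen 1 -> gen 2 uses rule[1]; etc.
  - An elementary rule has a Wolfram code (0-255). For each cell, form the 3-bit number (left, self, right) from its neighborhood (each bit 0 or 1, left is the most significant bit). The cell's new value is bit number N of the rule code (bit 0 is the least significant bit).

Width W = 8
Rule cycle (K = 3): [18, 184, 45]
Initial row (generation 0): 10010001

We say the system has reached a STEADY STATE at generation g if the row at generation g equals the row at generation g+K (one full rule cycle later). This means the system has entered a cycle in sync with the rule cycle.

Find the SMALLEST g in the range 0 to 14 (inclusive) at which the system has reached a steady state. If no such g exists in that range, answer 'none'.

Gen 0: 10010001
Gen 1 (rule 18): 01101010
Gen 2 (rule 184): 01010101
Gen 3 (rule 45): 01111111
Gen 4 (rule 18): 10000000
Gen 5 (rule 184): 01000000
Gen 6 (rule 45): 01011111
Gen 7 (rule 18): 10000000
Gen 8 (rule 184): 01000000
Gen 9 (rule 45): 01011111
Gen 10 (rule 18): 10000000
Gen 11 (rule 184): 01000000
Gen 12 (rule 45): 01011111
Gen 13 (rule 18): 10000000
Gen 14 (rule 184): 01000000
Gen 15 (rule 45): 01011111
Gen 16 (rule 18): 10000000
Gen 17 (rule 184): 01000000

Answer: 4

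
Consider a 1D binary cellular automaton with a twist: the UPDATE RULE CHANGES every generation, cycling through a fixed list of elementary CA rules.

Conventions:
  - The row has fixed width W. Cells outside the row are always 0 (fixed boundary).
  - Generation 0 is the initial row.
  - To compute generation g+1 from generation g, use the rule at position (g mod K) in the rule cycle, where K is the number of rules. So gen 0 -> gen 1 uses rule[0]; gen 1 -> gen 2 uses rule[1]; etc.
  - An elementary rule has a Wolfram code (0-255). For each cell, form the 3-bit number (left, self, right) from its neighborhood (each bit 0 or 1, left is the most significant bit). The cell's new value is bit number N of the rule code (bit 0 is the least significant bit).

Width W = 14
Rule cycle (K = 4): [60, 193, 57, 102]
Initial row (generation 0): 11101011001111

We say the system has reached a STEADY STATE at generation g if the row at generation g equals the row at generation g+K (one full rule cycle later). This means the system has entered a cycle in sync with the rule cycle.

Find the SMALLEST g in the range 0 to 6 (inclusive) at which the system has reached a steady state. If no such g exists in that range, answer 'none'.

Answer: none

Derivation:
Gen 0: 11101011001111
Gen 1 (rule 60): 10011110101000
Gen 2 (rule 193): 00001110000011
Gen 3 (rule 57): 11101001111010
Gen 4 (rule 102): 00111010001110
Gen 5 (rule 60): 00100111001001
Gen 6 (rule 193): 10000011000000
Gen 7 (rule 57): 01111010111111
Gen 8 (rule 102): 10001111000001
Gen 9 (rule 60): 11001000100001
Gen 10 (rule 193): 01000010001100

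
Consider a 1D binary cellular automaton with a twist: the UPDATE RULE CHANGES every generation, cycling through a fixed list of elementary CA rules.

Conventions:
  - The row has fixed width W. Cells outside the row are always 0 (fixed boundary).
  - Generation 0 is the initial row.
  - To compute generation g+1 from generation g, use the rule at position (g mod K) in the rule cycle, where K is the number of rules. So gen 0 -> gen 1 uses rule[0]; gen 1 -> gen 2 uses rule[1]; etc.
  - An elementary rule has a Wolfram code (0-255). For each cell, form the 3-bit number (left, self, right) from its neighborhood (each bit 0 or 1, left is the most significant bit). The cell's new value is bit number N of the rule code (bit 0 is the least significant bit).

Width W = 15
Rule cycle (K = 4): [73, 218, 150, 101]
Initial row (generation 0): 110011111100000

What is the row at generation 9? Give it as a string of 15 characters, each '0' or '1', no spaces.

Gen 0: 110011111100000
Gen 1 (rule 73): 110010000101111
Gen 2 (rule 218): 111101001001111
Gen 3 (rule 150): 011001111110110
Gen 4 (rule 101): 001000000011010
Gen 5 (rule 73): 100011111011000
Gen 6 (rule 218): 010111111011100
Gen 7 (rule 150): 110011110001010
Gen 8 (rule 101): 010000010101110
Gen 9 (rule 73): 000111000001010

Answer: 000111000001010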